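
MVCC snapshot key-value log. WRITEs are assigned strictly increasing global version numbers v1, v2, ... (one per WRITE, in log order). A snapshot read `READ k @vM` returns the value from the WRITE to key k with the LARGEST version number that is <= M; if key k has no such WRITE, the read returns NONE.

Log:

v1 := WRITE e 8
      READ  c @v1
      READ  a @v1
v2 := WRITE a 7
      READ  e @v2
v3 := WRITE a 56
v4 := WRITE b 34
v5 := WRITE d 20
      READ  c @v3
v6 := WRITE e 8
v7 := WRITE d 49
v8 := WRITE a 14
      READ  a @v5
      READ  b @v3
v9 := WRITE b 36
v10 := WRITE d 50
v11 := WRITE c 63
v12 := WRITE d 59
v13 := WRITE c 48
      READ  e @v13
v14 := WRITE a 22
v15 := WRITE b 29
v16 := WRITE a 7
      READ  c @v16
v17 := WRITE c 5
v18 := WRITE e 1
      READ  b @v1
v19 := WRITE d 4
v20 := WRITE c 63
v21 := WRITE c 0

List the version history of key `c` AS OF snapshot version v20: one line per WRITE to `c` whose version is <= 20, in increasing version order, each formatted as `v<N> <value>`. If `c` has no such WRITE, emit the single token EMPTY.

Answer: v11 63
v13 48
v17 5
v20 63

Derivation:
Scan writes for key=c with version <= 20:
  v1 WRITE e 8 -> skip
  v2 WRITE a 7 -> skip
  v3 WRITE a 56 -> skip
  v4 WRITE b 34 -> skip
  v5 WRITE d 20 -> skip
  v6 WRITE e 8 -> skip
  v7 WRITE d 49 -> skip
  v8 WRITE a 14 -> skip
  v9 WRITE b 36 -> skip
  v10 WRITE d 50 -> skip
  v11 WRITE c 63 -> keep
  v12 WRITE d 59 -> skip
  v13 WRITE c 48 -> keep
  v14 WRITE a 22 -> skip
  v15 WRITE b 29 -> skip
  v16 WRITE a 7 -> skip
  v17 WRITE c 5 -> keep
  v18 WRITE e 1 -> skip
  v19 WRITE d 4 -> skip
  v20 WRITE c 63 -> keep
  v21 WRITE c 0 -> drop (> snap)
Collected: [(11, 63), (13, 48), (17, 5), (20, 63)]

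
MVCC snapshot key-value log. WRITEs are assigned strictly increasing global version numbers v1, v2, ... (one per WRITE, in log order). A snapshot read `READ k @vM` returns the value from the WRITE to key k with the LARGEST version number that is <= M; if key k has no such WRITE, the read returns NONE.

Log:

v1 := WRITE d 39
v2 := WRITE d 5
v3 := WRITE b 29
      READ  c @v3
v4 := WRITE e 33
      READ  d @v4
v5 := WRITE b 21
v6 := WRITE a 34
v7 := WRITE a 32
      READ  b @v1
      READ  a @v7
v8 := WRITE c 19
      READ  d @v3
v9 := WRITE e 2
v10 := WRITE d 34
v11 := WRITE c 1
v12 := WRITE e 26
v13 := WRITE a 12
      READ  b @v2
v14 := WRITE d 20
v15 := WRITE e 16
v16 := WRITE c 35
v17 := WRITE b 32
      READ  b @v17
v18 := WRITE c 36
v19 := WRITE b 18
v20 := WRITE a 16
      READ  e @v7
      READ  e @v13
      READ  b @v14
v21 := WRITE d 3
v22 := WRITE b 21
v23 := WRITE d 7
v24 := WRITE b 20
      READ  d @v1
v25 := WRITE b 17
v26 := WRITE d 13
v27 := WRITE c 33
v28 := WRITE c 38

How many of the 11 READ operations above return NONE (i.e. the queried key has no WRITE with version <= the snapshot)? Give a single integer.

Answer: 3

Derivation:
v1: WRITE d=39  (d history now [(1, 39)])
v2: WRITE d=5  (d history now [(1, 39), (2, 5)])
v3: WRITE b=29  (b history now [(3, 29)])
READ c @v3: history=[] -> no version <= 3 -> NONE
v4: WRITE e=33  (e history now [(4, 33)])
READ d @v4: history=[(1, 39), (2, 5)] -> pick v2 -> 5
v5: WRITE b=21  (b history now [(3, 29), (5, 21)])
v6: WRITE a=34  (a history now [(6, 34)])
v7: WRITE a=32  (a history now [(6, 34), (7, 32)])
READ b @v1: history=[(3, 29), (5, 21)] -> no version <= 1 -> NONE
READ a @v7: history=[(6, 34), (7, 32)] -> pick v7 -> 32
v8: WRITE c=19  (c history now [(8, 19)])
READ d @v3: history=[(1, 39), (2, 5)] -> pick v2 -> 5
v9: WRITE e=2  (e history now [(4, 33), (9, 2)])
v10: WRITE d=34  (d history now [(1, 39), (2, 5), (10, 34)])
v11: WRITE c=1  (c history now [(8, 19), (11, 1)])
v12: WRITE e=26  (e history now [(4, 33), (9, 2), (12, 26)])
v13: WRITE a=12  (a history now [(6, 34), (7, 32), (13, 12)])
READ b @v2: history=[(3, 29), (5, 21)] -> no version <= 2 -> NONE
v14: WRITE d=20  (d history now [(1, 39), (2, 5), (10, 34), (14, 20)])
v15: WRITE e=16  (e history now [(4, 33), (9, 2), (12, 26), (15, 16)])
v16: WRITE c=35  (c history now [(8, 19), (11, 1), (16, 35)])
v17: WRITE b=32  (b history now [(3, 29), (5, 21), (17, 32)])
READ b @v17: history=[(3, 29), (5, 21), (17, 32)] -> pick v17 -> 32
v18: WRITE c=36  (c history now [(8, 19), (11, 1), (16, 35), (18, 36)])
v19: WRITE b=18  (b history now [(3, 29), (5, 21), (17, 32), (19, 18)])
v20: WRITE a=16  (a history now [(6, 34), (7, 32), (13, 12), (20, 16)])
READ e @v7: history=[(4, 33), (9, 2), (12, 26), (15, 16)] -> pick v4 -> 33
READ e @v13: history=[(4, 33), (9, 2), (12, 26), (15, 16)] -> pick v12 -> 26
READ b @v14: history=[(3, 29), (5, 21), (17, 32), (19, 18)] -> pick v5 -> 21
v21: WRITE d=3  (d history now [(1, 39), (2, 5), (10, 34), (14, 20), (21, 3)])
v22: WRITE b=21  (b history now [(3, 29), (5, 21), (17, 32), (19, 18), (22, 21)])
v23: WRITE d=7  (d history now [(1, 39), (2, 5), (10, 34), (14, 20), (21, 3), (23, 7)])
v24: WRITE b=20  (b history now [(3, 29), (5, 21), (17, 32), (19, 18), (22, 21), (24, 20)])
READ d @v1: history=[(1, 39), (2, 5), (10, 34), (14, 20), (21, 3), (23, 7)] -> pick v1 -> 39
v25: WRITE b=17  (b history now [(3, 29), (5, 21), (17, 32), (19, 18), (22, 21), (24, 20), (25, 17)])
v26: WRITE d=13  (d history now [(1, 39), (2, 5), (10, 34), (14, 20), (21, 3), (23, 7), (26, 13)])
v27: WRITE c=33  (c history now [(8, 19), (11, 1), (16, 35), (18, 36), (27, 33)])
v28: WRITE c=38  (c history now [(8, 19), (11, 1), (16, 35), (18, 36), (27, 33), (28, 38)])
Read results in order: ['NONE', '5', 'NONE', '32', '5', 'NONE', '32', '33', '26', '21', '39']
NONE count = 3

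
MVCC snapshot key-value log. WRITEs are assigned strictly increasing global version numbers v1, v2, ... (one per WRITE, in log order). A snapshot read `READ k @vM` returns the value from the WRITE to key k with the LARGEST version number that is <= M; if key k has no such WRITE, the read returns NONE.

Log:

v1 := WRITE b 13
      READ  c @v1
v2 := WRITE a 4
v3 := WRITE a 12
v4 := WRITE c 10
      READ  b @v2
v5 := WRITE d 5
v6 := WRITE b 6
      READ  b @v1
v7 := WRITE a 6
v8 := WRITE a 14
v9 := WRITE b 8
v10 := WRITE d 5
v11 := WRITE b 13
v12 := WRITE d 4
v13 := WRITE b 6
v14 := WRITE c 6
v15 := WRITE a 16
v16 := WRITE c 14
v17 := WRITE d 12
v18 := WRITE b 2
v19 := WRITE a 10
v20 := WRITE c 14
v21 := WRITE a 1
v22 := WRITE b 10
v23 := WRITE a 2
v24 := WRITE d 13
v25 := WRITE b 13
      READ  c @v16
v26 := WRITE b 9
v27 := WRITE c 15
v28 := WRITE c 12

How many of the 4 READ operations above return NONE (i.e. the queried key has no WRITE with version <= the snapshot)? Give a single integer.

Answer: 1

Derivation:
v1: WRITE b=13  (b history now [(1, 13)])
READ c @v1: history=[] -> no version <= 1 -> NONE
v2: WRITE a=4  (a history now [(2, 4)])
v3: WRITE a=12  (a history now [(2, 4), (3, 12)])
v4: WRITE c=10  (c history now [(4, 10)])
READ b @v2: history=[(1, 13)] -> pick v1 -> 13
v5: WRITE d=5  (d history now [(5, 5)])
v6: WRITE b=6  (b history now [(1, 13), (6, 6)])
READ b @v1: history=[(1, 13), (6, 6)] -> pick v1 -> 13
v7: WRITE a=6  (a history now [(2, 4), (3, 12), (7, 6)])
v8: WRITE a=14  (a history now [(2, 4), (3, 12), (7, 6), (8, 14)])
v9: WRITE b=8  (b history now [(1, 13), (6, 6), (9, 8)])
v10: WRITE d=5  (d history now [(5, 5), (10, 5)])
v11: WRITE b=13  (b history now [(1, 13), (6, 6), (9, 8), (11, 13)])
v12: WRITE d=4  (d history now [(5, 5), (10, 5), (12, 4)])
v13: WRITE b=6  (b history now [(1, 13), (6, 6), (9, 8), (11, 13), (13, 6)])
v14: WRITE c=6  (c history now [(4, 10), (14, 6)])
v15: WRITE a=16  (a history now [(2, 4), (3, 12), (7, 6), (8, 14), (15, 16)])
v16: WRITE c=14  (c history now [(4, 10), (14, 6), (16, 14)])
v17: WRITE d=12  (d history now [(5, 5), (10, 5), (12, 4), (17, 12)])
v18: WRITE b=2  (b history now [(1, 13), (6, 6), (9, 8), (11, 13), (13, 6), (18, 2)])
v19: WRITE a=10  (a history now [(2, 4), (3, 12), (7, 6), (8, 14), (15, 16), (19, 10)])
v20: WRITE c=14  (c history now [(4, 10), (14, 6), (16, 14), (20, 14)])
v21: WRITE a=1  (a history now [(2, 4), (3, 12), (7, 6), (8, 14), (15, 16), (19, 10), (21, 1)])
v22: WRITE b=10  (b history now [(1, 13), (6, 6), (9, 8), (11, 13), (13, 6), (18, 2), (22, 10)])
v23: WRITE a=2  (a history now [(2, 4), (3, 12), (7, 6), (8, 14), (15, 16), (19, 10), (21, 1), (23, 2)])
v24: WRITE d=13  (d history now [(5, 5), (10, 5), (12, 4), (17, 12), (24, 13)])
v25: WRITE b=13  (b history now [(1, 13), (6, 6), (9, 8), (11, 13), (13, 6), (18, 2), (22, 10), (25, 13)])
READ c @v16: history=[(4, 10), (14, 6), (16, 14), (20, 14)] -> pick v16 -> 14
v26: WRITE b=9  (b history now [(1, 13), (6, 6), (9, 8), (11, 13), (13, 6), (18, 2), (22, 10), (25, 13), (26, 9)])
v27: WRITE c=15  (c history now [(4, 10), (14, 6), (16, 14), (20, 14), (27, 15)])
v28: WRITE c=12  (c history now [(4, 10), (14, 6), (16, 14), (20, 14), (27, 15), (28, 12)])
Read results in order: ['NONE', '13', '13', '14']
NONE count = 1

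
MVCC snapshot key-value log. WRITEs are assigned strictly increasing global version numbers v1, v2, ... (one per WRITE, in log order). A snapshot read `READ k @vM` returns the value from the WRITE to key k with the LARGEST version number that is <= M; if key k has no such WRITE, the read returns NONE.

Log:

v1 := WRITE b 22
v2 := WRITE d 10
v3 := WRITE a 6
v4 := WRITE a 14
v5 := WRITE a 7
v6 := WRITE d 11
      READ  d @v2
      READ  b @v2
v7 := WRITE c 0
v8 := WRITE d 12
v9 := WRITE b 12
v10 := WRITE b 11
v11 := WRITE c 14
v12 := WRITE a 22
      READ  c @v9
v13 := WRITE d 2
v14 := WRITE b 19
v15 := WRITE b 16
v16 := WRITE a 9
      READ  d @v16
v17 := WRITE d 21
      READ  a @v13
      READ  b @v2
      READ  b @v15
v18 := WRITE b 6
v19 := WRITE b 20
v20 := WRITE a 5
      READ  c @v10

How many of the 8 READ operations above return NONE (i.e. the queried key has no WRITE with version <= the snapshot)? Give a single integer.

v1: WRITE b=22  (b history now [(1, 22)])
v2: WRITE d=10  (d history now [(2, 10)])
v3: WRITE a=6  (a history now [(3, 6)])
v4: WRITE a=14  (a history now [(3, 6), (4, 14)])
v5: WRITE a=7  (a history now [(3, 6), (4, 14), (5, 7)])
v6: WRITE d=11  (d history now [(2, 10), (6, 11)])
READ d @v2: history=[(2, 10), (6, 11)] -> pick v2 -> 10
READ b @v2: history=[(1, 22)] -> pick v1 -> 22
v7: WRITE c=0  (c history now [(7, 0)])
v8: WRITE d=12  (d history now [(2, 10), (6, 11), (8, 12)])
v9: WRITE b=12  (b history now [(1, 22), (9, 12)])
v10: WRITE b=11  (b history now [(1, 22), (9, 12), (10, 11)])
v11: WRITE c=14  (c history now [(7, 0), (11, 14)])
v12: WRITE a=22  (a history now [(3, 6), (4, 14), (5, 7), (12, 22)])
READ c @v9: history=[(7, 0), (11, 14)] -> pick v7 -> 0
v13: WRITE d=2  (d history now [(2, 10), (6, 11), (8, 12), (13, 2)])
v14: WRITE b=19  (b history now [(1, 22), (9, 12), (10, 11), (14, 19)])
v15: WRITE b=16  (b history now [(1, 22), (9, 12), (10, 11), (14, 19), (15, 16)])
v16: WRITE a=9  (a history now [(3, 6), (4, 14), (5, 7), (12, 22), (16, 9)])
READ d @v16: history=[(2, 10), (6, 11), (8, 12), (13, 2)] -> pick v13 -> 2
v17: WRITE d=21  (d history now [(2, 10), (6, 11), (8, 12), (13, 2), (17, 21)])
READ a @v13: history=[(3, 6), (4, 14), (5, 7), (12, 22), (16, 9)] -> pick v12 -> 22
READ b @v2: history=[(1, 22), (9, 12), (10, 11), (14, 19), (15, 16)] -> pick v1 -> 22
READ b @v15: history=[(1, 22), (9, 12), (10, 11), (14, 19), (15, 16)] -> pick v15 -> 16
v18: WRITE b=6  (b history now [(1, 22), (9, 12), (10, 11), (14, 19), (15, 16), (18, 6)])
v19: WRITE b=20  (b history now [(1, 22), (9, 12), (10, 11), (14, 19), (15, 16), (18, 6), (19, 20)])
v20: WRITE a=5  (a history now [(3, 6), (4, 14), (5, 7), (12, 22), (16, 9), (20, 5)])
READ c @v10: history=[(7, 0), (11, 14)] -> pick v7 -> 0
Read results in order: ['10', '22', '0', '2', '22', '22', '16', '0']
NONE count = 0

Answer: 0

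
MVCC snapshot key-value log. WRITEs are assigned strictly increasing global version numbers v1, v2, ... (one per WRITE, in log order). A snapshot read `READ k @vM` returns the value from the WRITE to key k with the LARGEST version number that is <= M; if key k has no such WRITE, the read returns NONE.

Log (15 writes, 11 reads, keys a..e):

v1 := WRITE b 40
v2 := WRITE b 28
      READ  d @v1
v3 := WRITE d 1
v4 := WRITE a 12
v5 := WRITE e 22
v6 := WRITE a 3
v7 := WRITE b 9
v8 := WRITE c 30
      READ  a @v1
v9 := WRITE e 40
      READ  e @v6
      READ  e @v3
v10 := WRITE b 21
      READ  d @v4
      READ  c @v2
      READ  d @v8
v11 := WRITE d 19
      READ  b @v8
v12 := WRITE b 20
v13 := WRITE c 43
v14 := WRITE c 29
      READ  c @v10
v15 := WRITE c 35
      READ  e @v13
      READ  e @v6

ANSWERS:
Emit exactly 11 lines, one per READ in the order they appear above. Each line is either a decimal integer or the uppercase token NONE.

v1: WRITE b=40  (b history now [(1, 40)])
v2: WRITE b=28  (b history now [(1, 40), (2, 28)])
READ d @v1: history=[] -> no version <= 1 -> NONE
v3: WRITE d=1  (d history now [(3, 1)])
v4: WRITE a=12  (a history now [(4, 12)])
v5: WRITE e=22  (e history now [(5, 22)])
v6: WRITE a=3  (a history now [(4, 12), (6, 3)])
v7: WRITE b=9  (b history now [(1, 40), (2, 28), (7, 9)])
v8: WRITE c=30  (c history now [(8, 30)])
READ a @v1: history=[(4, 12), (6, 3)] -> no version <= 1 -> NONE
v9: WRITE e=40  (e history now [(5, 22), (9, 40)])
READ e @v6: history=[(5, 22), (9, 40)] -> pick v5 -> 22
READ e @v3: history=[(5, 22), (9, 40)] -> no version <= 3 -> NONE
v10: WRITE b=21  (b history now [(1, 40), (2, 28), (7, 9), (10, 21)])
READ d @v4: history=[(3, 1)] -> pick v3 -> 1
READ c @v2: history=[(8, 30)] -> no version <= 2 -> NONE
READ d @v8: history=[(3, 1)] -> pick v3 -> 1
v11: WRITE d=19  (d history now [(3, 1), (11, 19)])
READ b @v8: history=[(1, 40), (2, 28), (7, 9), (10, 21)] -> pick v7 -> 9
v12: WRITE b=20  (b history now [(1, 40), (2, 28), (7, 9), (10, 21), (12, 20)])
v13: WRITE c=43  (c history now [(8, 30), (13, 43)])
v14: WRITE c=29  (c history now [(8, 30), (13, 43), (14, 29)])
READ c @v10: history=[(8, 30), (13, 43), (14, 29)] -> pick v8 -> 30
v15: WRITE c=35  (c history now [(8, 30), (13, 43), (14, 29), (15, 35)])
READ e @v13: history=[(5, 22), (9, 40)] -> pick v9 -> 40
READ e @v6: history=[(5, 22), (9, 40)] -> pick v5 -> 22

Answer: NONE
NONE
22
NONE
1
NONE
1
9
30
40
22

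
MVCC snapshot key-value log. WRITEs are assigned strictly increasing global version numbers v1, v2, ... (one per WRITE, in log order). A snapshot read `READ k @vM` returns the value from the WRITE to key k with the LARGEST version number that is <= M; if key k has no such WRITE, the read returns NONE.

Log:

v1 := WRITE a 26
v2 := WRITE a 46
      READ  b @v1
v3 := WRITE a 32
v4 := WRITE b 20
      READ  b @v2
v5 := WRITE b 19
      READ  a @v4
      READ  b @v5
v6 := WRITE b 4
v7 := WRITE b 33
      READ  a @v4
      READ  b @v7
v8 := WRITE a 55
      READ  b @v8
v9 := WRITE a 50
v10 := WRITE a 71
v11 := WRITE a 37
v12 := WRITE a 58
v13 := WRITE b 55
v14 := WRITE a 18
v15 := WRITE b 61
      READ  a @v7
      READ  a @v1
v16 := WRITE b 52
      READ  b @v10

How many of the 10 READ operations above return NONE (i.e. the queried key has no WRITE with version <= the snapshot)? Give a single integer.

Answer: 2

Derivation:
v1: WRITE a=26  (a history now [(1, 26)])
v2: WRITE a=46  (a history now [(1, 26), (2, 46)])
READ b @v1: history=[] -> no version <= 1 -> NONE
v3: WRITE a=32  (a history now [(1, 26), (2, 46), (3, 32)])
v4: WRITE b=20  (b history now [(4, 20)])
READ b @v2: history=[(4, 20)] -> no version <= 2 -> NONE
v5: WRITE b=19  (b history now [(4, 20), (5, 19)])
READ a @v4: history=[(1, 26), (2, 46), (3, 32)] -> pick v3 -> 32
READ b @v5: history=[(4, 20), (5, 19)] -> pick v5 -> 19
v6: WRITE b=4  (b history now [(4, 20), (5, 19), (6, 4)])
v7: WRITE b=33  (b history now [(4, 20), (5, 19), (6, 4), (7, 33)])
READ a @v4: history=[(1, 26), (2, 46), (3, 32)] -> pick v3 -> 32
READ b @v7: history=[(4, 20), (5, 19), (6, 4), (7, 33)] -> pick v7 -> 33
v8: WRITE a=55  (a history now [(1, 26), (2, 46), (3, 32), (8, 55)])
READ b @v8: history=[(4, 20), (5, 19), (6, 4), (7, 33)] -> pick v7 -> 33
v9: WRITE a=50  (a history now [(1, 26), (2, 46), (3, 32), (8, 55), (9, 50)])
v10: WRITE a=71  (a history now [(1, 26), (2, 46), (3, 32), (8, 55), (9, 50), (10, 71)])
v11: WRITE a=37  (a history now [(1, 26), (2, 46), (3, 32), (8, 55), (9, 50), (10, 71), (11, 37)])
v12: WRITE a=58  (a history now [(1, 26), (2, 46), (3, 32), (8, 55), (9, 50), (10, 71), (11, 37), (12, 58)])
v13: WRITE b=55  (b history now [(4, 20), (5, 19), (6, 4), (7, 33), (13, 55)])
v14: WRITE a=18  (a history now [(1, 26), (2, 46), (3, 32), (8, 55), (9, 50), (10, 71), (11, 37), (12, 58), (14, 18)])
v15: WRITE b=61  (b history now [(4, 20), (5, 19), (6, 4), (7, 33), (13, 55), (15, 61)])
READ a @v7: history=[(1, 26), (2, 46), (3, 32), (8, 55), (9, 50), (10, 71), (11, 37), (12, 58), (14, 18)] -> pick v3 -> 32
READ a @v1: history=[(1, 26), (2, 46), (3, 32), (8, 55), (9, 50), (10, 71), (11, 37), (12, 58), (14, 18)] -> pick v1 -> 26
v16: WRITE b=52  (b history now [(4, 20), (5, 19), (6, 4), (7, 33), (13, 55), (15, 61), (16, 52)])
READ b @v10: history=[(4, 20), (5, 19), (6, 4), (7, 33), (13, 55), (15, 61), (16, 52)] -> pick v7 -> 33
Read results in order: ['NONE', 'NONE', '32', '19', '32', '33', '33', '32', '26', '33']
NONE count = 2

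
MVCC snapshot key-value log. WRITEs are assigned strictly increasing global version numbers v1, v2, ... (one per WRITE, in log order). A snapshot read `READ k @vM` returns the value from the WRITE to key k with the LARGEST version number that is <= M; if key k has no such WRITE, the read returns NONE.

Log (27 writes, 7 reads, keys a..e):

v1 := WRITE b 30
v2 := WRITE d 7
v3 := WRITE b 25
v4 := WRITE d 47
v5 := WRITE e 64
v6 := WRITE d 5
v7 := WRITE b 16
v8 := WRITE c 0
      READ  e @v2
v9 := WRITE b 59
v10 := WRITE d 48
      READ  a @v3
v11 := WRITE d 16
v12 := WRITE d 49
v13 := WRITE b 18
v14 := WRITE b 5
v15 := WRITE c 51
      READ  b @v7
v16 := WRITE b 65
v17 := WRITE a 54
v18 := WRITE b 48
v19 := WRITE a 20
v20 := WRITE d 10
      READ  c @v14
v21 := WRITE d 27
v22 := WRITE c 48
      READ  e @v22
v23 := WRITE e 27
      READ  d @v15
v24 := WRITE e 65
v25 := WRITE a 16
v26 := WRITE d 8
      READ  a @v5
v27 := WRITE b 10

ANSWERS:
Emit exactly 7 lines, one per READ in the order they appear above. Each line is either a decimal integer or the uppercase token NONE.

v1: WRITE b=30  (b history now [(1, 30)])
v2: WRITE d=7  (d history now [(2, 7)])
v3: WRITE b=25  (b history now [(1, 30), (3, 25)])
v4: WRITE d=47  (d history now [(2, 7), (4, 47)])
v5: WRITE e=64  (e history now [(5, 64)])
v6: WRITE d=5  (d history now [(2, 7), (4, 47), (6, 5)])
v7: WRITE b=16  (b history now [(1, 30), (3, 25), (7, 16)])
v8: WRITE c=0  (c history now [(8, 0)])
READ e @v2: history=[(5, 64)] -> no version <= 2 -> NONE
v9: WRITE b=59  (b history now [(1, 30), (3, 25), (7, 16), (9, 59)])
v10: WRITE d=48  (d history now [(2, 7), (4, 47), (6, 5), (10, 48)])
READ a @v3: history=[] -> no version <= 3 -> NONE
v11: WRITE d=16  (d history now [(2, 7), (4, 47), (6, 5), (10, 48), (11, 16)])
v12: WRITE d=49  (d history now [(2, 7), (4, 47), (6, 5), (10, 48), (11, 16), (12, 49)])
v13: WRITE b=18  (b history now [(1, 30), (3, 25), (7, 16), (9, 59), (13, 18)])
v14: WRITE b=5  (b history now [(1, 30), (3, 25), (7, 16), (9, 59), (13, 18), (14, 5)])
v15: WRITE c=51  (c history now [(8, 0), (15, 51)])
READ b @v7: history=[(1, 30), (3, 25), (7, 16), (9, 59), (13, 18), (14, 5)] -> pick v7 -> 16
v16: WRITE b=65  (b history now [(1, 30), (3, 25), (7, 16), (9, 59), (13, 18), (14, 5), (16, 65)])
v17: WRITE a=54  (a history now [(17, 54)])
v18: WRITE b=48  (b history now [(1, 30), (3, 25), (7, 16), (9, 59), (13, 18), (14, 5), (16, 65), (18, 48)])
v19: WRITE a=20  (a history now [(17, 54), (19, 20)])
v20: WRITE d=10  (d history now [(2, 7), (4, 47), (6, 5), (10, 48), (11, 16), (12, 49), (20, 10)])
READ c @v14: history=[(8, 0), (15, 51)] -> pick v8 -> 0
v21: WRITE d=27  (d history now [(2, 7), (4, 47), (6, 5), (10, 48), (11, 16), (12, 49), (20, 10), (21, 27)])
v22: WRITE c=48  (c history now [(8, 0), (15, 51), (22, 48)])
READ e @v22: history=[(5, 64)] -> pick v5 -> 64
v23: WRITE e=27  (e history now [(5, 64), (23, 27)])
READ d @v15: history=[(2, 7), (4, 47), (6, 5), (10, 48), (11, 16), (12, 49), (20, 10), (21, 27)] -> pick v12 -> 49
v24: WRITE e=65  (e history now [(5, 64), (23, 27), (24, 65)])
v25: WRITE a=16  (a history now [(17, 54), (19, 20), (25, 16)])
v26: WRITE d=8  (d history now [(2, 7), (4, 47), (6, 5), (10, 48), (11, 16), (12, 49), (20, 10), (21, 27), (26, 8)])
READ a @v5: history=[(17, 54), (19, 20), (25, 16)] -> no version <= 5 -> NONE
v27: WRITE b=10  (b history now [(1, 30), (3, 25), (7, 16), (9, 59), (13, 18), (14, 5), (16, 65), (18, 48), (27, 10)])

Answer: NONE
NONE
16
0
64
49
NONE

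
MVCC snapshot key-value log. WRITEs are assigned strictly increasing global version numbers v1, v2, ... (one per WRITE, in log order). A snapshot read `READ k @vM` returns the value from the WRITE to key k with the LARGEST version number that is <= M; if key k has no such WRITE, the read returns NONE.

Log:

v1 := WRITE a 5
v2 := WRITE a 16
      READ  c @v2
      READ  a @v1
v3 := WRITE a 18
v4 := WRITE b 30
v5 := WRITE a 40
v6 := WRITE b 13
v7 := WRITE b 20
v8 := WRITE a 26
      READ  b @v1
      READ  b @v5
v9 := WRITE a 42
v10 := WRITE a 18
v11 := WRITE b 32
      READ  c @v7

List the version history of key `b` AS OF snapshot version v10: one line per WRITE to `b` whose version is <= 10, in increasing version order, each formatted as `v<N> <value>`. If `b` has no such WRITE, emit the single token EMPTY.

Answer: v4 30
v6 13
v7 20

Derivation:
Scan writes for key=b with version <= 10:
  v1 WRITE a 5 -> skip
  v2 WRITE a 16 -> skip
  v3 WRITE a 18 -> skip
  v4 WRITE b 30 -> keep
  v5 WRITE a 40 -> skip
  v6 WRITE b 13 -> keep
  v7 WRITE b 20 -> keep
  v8 WRITE a 26 -> skip
  v9 WRITE a 42 -> skip
  v10 WRITE a 18 -> skip
  v11 WRITE b 32 -> drop (> snap)
Collected: [(4, 30), (6, 13), (7, 20)]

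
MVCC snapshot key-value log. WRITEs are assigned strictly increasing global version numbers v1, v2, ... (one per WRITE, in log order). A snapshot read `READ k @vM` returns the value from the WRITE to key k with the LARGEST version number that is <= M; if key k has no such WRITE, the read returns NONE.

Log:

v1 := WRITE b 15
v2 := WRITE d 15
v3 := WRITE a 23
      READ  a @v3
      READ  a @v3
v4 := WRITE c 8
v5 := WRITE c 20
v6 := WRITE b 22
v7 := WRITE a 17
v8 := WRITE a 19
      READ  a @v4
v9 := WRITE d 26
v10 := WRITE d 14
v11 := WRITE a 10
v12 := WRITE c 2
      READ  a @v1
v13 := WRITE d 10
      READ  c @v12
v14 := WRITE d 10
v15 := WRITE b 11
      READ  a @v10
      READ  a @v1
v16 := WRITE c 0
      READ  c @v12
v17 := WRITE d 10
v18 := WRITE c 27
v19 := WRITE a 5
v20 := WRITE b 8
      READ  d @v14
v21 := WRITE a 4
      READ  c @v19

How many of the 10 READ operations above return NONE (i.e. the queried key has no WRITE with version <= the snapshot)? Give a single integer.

Answer: 2

Derivation:
v1: WRITE b=15  (b history now [(1, 15)])
v2: WRITE d=15  (d history now [(2, 15)])
v3: WRITE a=23  (a history now [(3, 23)])
READ a @v3: history=[(3, 23)] -> pick v3 -> 23
READ a @v3: history=[(3, 23)] -> pick v3 -> 23
v4: WRITE c=8  (c history now [(4, 8)])
v5: WRITE c=20  (c history now [(4, 8), (5, 20)])
v6: WRITE b=22  (b history now [(1, 15), (6, 22)])
v7: WRITE a=17  (a history now [(3, 23), (7, 17)])
v8: WRITE a=19  (a history now [(3, 23), (7, 17), (8, 19)])
READ a @v4: history=[(3, 23), (7, 17), (8, 19)] -> pick v3 -> 23
v9: WRITE d=26  (d history now [(2, 15), (9, 26)])
v10: WRITE d=14  (d history now [(2, 15), (9, 26), (10, 14)])
v11: WRITE a=10  (a history now [(3, 23), (7, 17), (8, 19), (11, 10)])
v12: WRITE c=2  (c history now [(4, 8), (5, 20), (12, 2)])
READ a @v1: history=[(3, 23), (7, 17), (8, 19), (11, 10)] -> no version <= 1 -> NONE
v13: WRITE d=10  (d history now [(2, 15), (9, 26), (10, 14), (13, 10)])
READ c @v12: history=[(4, 8), (5, 20), (12, 2)] -> pick v12 -> 2
v14: WRITE d=10  (d history now [(2, 15), (9, 26), (10, 14), (13, 10), (14, 10)])
v15: WRITE b=11  (b history now [(1, 15), (6, 22), (15, 11)])
READ a @v10: history=[(3, 23), (7, 17), (8, 19), (11, 10)] -> pick v8 -> 19
READ a @v1: history=[(3, 23), (7, 17), (8, 19), (11, 10)] -> no version <= 1 -> NONE
v16: WRITE c=0  (c history now [(4, 8), (5, 20), (12, 2), (16, 0)])
READ c @v12: history=[(4, 8), (5, 20), (12, 2), (16, 0)] -> pick v12 -> 2
v17: WRITE d=10  (d history now [(2, 15), (9, 26), (10, 14), (13, 10), (14, 10), (17, 10)])
v18: WRITE c=27  (c history now [(4, 8), (5, 20), (12, 2), (16, 0), (18, 27)])
v19: WRITE a=5  (a history now [(3, 23), (7, 17), (8, 19), (11, 10), (19, 5)])
v20: WRITE b=8  (b history now [(1, 15), (6, 22), (15, 11), (20, 8)])
READ d @v14: history=[(2, 15), (9, 26), (10, 14), (13, 10), (14, 10), (17, 10)] -> pick v14 -> 10
v21: WRITE a=4  (a history now [(3, 23), (7, 17), (8, 19), (11, 10), (19, 5), (21, 4)])
READ c @v19: history=[(4, 8), (5, 20), (12, 2), (16, 0), (18, 27)] -> pick v18 -> 27
Read results in order: ['23', '23', '23', 'NONE', '2', '19', 'NONE', '2', '10', '27']
NONE count = 2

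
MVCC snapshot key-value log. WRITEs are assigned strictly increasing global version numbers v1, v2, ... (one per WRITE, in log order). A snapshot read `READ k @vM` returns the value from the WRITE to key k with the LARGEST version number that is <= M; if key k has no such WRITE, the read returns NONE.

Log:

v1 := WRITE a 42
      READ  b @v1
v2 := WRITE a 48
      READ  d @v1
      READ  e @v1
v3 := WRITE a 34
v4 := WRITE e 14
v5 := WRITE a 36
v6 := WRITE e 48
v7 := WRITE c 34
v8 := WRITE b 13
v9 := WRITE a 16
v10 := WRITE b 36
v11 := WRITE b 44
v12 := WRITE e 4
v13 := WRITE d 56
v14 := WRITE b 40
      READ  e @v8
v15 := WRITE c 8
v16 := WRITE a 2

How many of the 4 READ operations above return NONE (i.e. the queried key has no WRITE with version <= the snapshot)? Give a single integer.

Answer: 3

Derivation:
v1: WRITE a=42  (a history now [(1, 42)])
READ b @v1: history=[] -> no version <= 1 -> NONE
v2: WRITE a=48  (a history now [(1, 42), (2, 48)])
READ d @v1: history=[] -> no version <= 1 -> NONE
READ e @v1: history=[] -> no version <= 1 -> NONE
v3: WRITE a=34  (a history now [(1, 42), (2, 48), (3, 34)])
v4: WRITE e=14  (e history now [(4, 14)])
v5: WRITE a=36  (a history now [(1, 42), (2, 48), (3, 34), (5, 36)])
v6: WRITE e=48  (e history now [(4, 14), (6, 48)])
v7: WRITE c=34  (c history now [(7, 34)])
v8: WRITE b=13  (b history now [(8, 13)])
v9: WRITE a=16  (a history now [(1, 42), (2, 48), (3, 34), (5, 36), (9, 16)])
v10: WRITE b=36  (b history now [(8, 13), (10, 36)])
v11: WRITE b=44  (b history now [(8, 13), (10, 36), (11, 44)])
v12: WRITE e=4  (e history now [(4, 14), (6, 48), (12, 4)])
v13: WRITE d=56  (d history now [(13, 56)])
v14: WRITE b=40  (b history now [(8, 13), (10, 36), (11, 44), (14, 40)])
READ e @v8: history=[(4, 14), (6, 48), (12, 4)] -> pick v6 -> 48
v15: WRITE c=8  (c history now [(7, 34), (15, 8)])
v16: WRITE a=2  (a history now [(1, 42), (2, 48), (3, 34), (5, 36), (9, 16), (16, 2)])
Read results in order: ['NONE', 'NONE', 'NONE', '48']
NONE count = 3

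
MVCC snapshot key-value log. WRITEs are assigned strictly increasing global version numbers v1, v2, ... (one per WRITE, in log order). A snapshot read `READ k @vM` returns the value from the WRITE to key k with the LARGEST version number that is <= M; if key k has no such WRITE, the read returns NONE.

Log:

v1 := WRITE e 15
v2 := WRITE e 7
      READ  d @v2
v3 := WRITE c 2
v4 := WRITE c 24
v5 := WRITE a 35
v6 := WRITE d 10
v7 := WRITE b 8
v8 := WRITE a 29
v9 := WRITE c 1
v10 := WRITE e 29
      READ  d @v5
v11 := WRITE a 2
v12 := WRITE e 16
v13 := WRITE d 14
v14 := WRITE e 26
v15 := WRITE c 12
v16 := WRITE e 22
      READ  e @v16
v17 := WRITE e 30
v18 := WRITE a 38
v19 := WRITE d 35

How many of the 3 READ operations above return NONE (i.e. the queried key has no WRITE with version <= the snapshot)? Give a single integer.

v1: WRITE e=15  (e history now [(1, 15)])
v2: WRITE e=7  (e history now [(1, 15), (2, 7)])
READ d @v2: history=[] -> no version <= 2 -> NONE
v3: WRITE c=2  (c history now [(3, 2)])
v4: WRITE c=24  (c history now [(3, 2), (4, 24)])
v5: WRITE a=35  (a history now [(5, 35)])
v6: WRITE d=10  (d history now [(6, 10)])
v7: WRITE b=8  (b history now [(7, 8)])
v8: WRITE a=29  (a history now [(5, 35), (8, 29)])
v9: WRITE c=1  (c history now [(3, 2), (4, 24), (9, 1)])
v10: WRITE e=29  (e history now [(1, 15), (2, 7), (10, 29)])
READ d @v5: history=[(6, 10)] -> no version <= 5 -> NONE
v11: WRITE a=2  (a history now [(5, 35), (8, 29), (11, 2)])
v12: WRITE e=16  (e history now [(1, 15), (2, 7), (10, 29), (12, 16)])
v13: WRITE d=14  (d history now [(6, 10), (13, 14)])
v14: WRITE e=26  (e history now [(1, 15), (2, 7), (10, 29), (12, 16), (14, 26)])
v15: WRITE c=12  (c history now [(3, 2), (4, 24), (9, 1), (15, 12)])
v16: WRITE e=22  (e history now [(1, 15), (2, 7), (10, 29), (12, 16), (14, 26), (16, 22)])
READ e @v16: history=[(1, 15), (2, 7), (10, 29), (12, 16), (14, 26), (16, 22)] -> pick v16 -> 22
v17: WRITE e=30  (e history now [(1, 15), (2, 7), (10, 29), (12, 16), (14, 26), (16, 22), (17, 30)])
v18: WRITE a=38  (a history now [(5, 35), (8, 29), (11, 2), (18, 38)])
v19: WRITE d=35  (d history now [(6, 10), (13, 14), (19, 35)])
Read results in order: ['NONE', 'NONE', '22']
NONE count = 2

Answer: 2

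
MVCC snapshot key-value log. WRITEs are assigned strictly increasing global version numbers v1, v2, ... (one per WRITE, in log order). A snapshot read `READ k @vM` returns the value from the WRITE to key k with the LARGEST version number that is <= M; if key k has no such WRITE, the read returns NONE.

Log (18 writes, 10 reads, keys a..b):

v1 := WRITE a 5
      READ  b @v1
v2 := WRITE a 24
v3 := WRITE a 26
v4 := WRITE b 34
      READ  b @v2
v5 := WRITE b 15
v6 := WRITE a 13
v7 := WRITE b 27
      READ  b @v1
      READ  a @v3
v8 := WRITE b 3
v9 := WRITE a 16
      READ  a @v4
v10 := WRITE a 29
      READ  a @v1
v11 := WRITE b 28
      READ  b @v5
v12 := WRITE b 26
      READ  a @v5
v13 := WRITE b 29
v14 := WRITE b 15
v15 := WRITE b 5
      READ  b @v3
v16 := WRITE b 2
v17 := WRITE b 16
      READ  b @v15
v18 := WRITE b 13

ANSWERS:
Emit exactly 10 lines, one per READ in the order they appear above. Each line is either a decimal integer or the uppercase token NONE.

v1: WRITE a=5  (a history now [(1, 5)])
READ b @v1: history=[] -> no version <= 1 -> NONE
v2: WRITE a=24  (a history now [(1, 5), (2, 24)])
v3: WRITE a=26  (a history now [(1, 5), (2, 24), (3, 26)])
v4: WRITE b=34  (b history now [(4, 34)])
READ b @v2: history=[(4, 34)] -> no version <= 2 -> NONE
v5: WRITE b=15  (b history now [(4, 34), (5, 15)])
v6: WRITE a=13  (a history now [(1, 5), (2, 24), (3, 26), (6, 13)])
v7: WRITE b=27  (b history now [(4, 34), (5, 15), (7, 27)])
READ b @v1: history=[(4, 34), (5, 15), (7, 27)] -> no version <= 1 -> NONE
READ a @v3: history=[(1, 5), (2, 24), (3, 26), (6, 13)] -> pick v3 -> 26
v8: WRITE b=3  (b history now [(4, 34), (5, 15), (7, 27), (8, 3)])
v9: WRITE a=16  (a history now [(1, 5), (2, 24), (3, 26), (6, 13), (9, 16)])
READ a @v4: history=[(1, 5), (2, 24), (3, 26), (6, 13), (9, 16)] -> pick v3 -> 26
v10: WRITE a=29  (a history now [(1, 5), (2, 24), (3, 26), (6, 13), (9, 16), (10, 29)])
READ a @v1: history=[(1, 5), (2, 24), (3, 26), (6, 13), (9, 16), (10, 29)] -> pick v1 -> 5
v11: WRITE b=28  (b history now [(4, 34), (5, 15), (7, 27), (8, 3), (11, 28)])
READ b @v5: history=[(4, 34), (5, 15), (7, 27), (8, 3), (11, 28)] -> pick v5 -> 15
v12: WRITE b=26  (b history now [(4, 34), (5, 15), (7, 27), (8, 3), (11, 28), (12, 26)])
READ a @v5: history=[(1, 5), (2, 24), (3, 26), (6, 13), (9, 16), (10, 29)] -> pick v3 -> 26
v13: WRITE b=29  (b history now [(4, 34), (5, 15), (7, 27), (8, 3), (11, 28), (12, 26), (13, 29)])
v14: WRITE b=15  (b history now [(4, 34), (5, 15), (7, 27), (8, 3), (11, 28), (12, 26), (13, 29), (14, 15)])
v15: WRITE b=5  (b history now [(4, 34), (5, 15), (7, 27), (8, 3), (11, 28), (12, 26), (13, 29), (14, 15), (15, 5)])
READ b @v3: history=[(4, 34), (5, 15), (7, 27), (8, 3), (11, 28), (12, 26), (13, 29), (14, 15), (15, 5)] -> no version <= 3 -> NONE
v16: WRITE b=2  (b history now [(4, 34), (5, 15), (7, 27), (8, 3), (11, 28), (12, 26), (13, 29), (14, 15), (15, 5), (16, 2)])
v17: WRITE b=16  (b history now [(4, 34), (5, 15), (7, 27), (8, 3), (11, 28), (12, 26), (13, 29), (14, 15), (15, 5), (16, 2), (17, 16)])
READ b @v15: history=[(4, 34), (5, 15), (7, 27), (8, 3), (11, 28), (12, 26), (13, 29), (14, 15), (15, 5), (16, 2), (17, 16)] -> pick v15 -> 5
v18: WRITE b=13  (b history now [(4, 34), (5, 15), (7, 27), (8, 3), (11, 28), (12, 26), (13, 29), (14, 15), (15, 5), (16, 2), (17, 16), (18, 13)])

Answer: NONE
NONE
NONE
26
26
5
15
26
NONE
5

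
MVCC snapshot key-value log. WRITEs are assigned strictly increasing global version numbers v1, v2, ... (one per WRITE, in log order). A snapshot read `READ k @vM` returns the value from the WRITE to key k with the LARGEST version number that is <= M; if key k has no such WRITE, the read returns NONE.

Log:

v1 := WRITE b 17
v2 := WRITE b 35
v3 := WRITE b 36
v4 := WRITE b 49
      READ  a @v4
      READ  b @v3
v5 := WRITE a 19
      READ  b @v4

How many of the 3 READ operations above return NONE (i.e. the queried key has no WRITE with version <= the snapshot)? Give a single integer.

Answer: 1

Derivation:
v1: WRITE b=17  (b history now [(1, 17)])
v2: WRITE b=35  (b history now [(1, 17), (2, 35)])
v3: WRITE b=36  (b history now [(1, 17), (2, 35), (3, 36)])
v4: WRITE b=49  (b history now [(1, 17), (2, 35), (3, 36), (4, 49)])
READ a @v4: history=[] -> no version <= 4 -> NONE
READ b @v3: history=[(1, 17), (2, 35), (3, 36), (4, 49)] -> pick v3 -> 36
v5: WRITE a=19  (a history now [(5, 19)])
READ b @v4: history=[(1, 17), (2, 35), (3, 36), (4, 49)] -> pick v4 -> 49
Read results in order: ['NONE', '36', '49']
NONE count = 1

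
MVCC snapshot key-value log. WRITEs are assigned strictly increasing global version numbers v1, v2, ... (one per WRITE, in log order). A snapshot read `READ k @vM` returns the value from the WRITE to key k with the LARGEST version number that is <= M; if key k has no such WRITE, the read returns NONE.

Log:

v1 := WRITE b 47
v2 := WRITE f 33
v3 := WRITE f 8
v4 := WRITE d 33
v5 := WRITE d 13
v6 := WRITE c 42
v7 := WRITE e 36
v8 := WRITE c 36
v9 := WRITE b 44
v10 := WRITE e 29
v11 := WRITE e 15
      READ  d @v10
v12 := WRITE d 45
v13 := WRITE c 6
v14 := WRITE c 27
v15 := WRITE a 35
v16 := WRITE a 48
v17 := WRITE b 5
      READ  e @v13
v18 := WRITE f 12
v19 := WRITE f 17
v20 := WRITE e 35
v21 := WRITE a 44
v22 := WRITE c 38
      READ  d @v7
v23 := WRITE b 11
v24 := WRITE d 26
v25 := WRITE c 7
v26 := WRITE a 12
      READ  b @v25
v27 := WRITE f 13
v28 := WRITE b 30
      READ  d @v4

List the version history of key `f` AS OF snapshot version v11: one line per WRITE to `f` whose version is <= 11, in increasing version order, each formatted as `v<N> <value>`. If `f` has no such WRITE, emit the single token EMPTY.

Scan writes for key=f with version <= 11:
  v1 WRITE b 47 -> skip
  v2 WRITE f 33 -> keep
  v3 WRITE f 8 -> keep
  v4 WRITE d 33 -> skip
  v5 WRITE d 13 -> skip
  v6 WRITE c 42 -> skip
  v7 WRITE e 36 -> skip
  v8 WRITE c 36 -> skip
  v9 WRITE b 44 -> skip
  v10 WRITE e 29 -> skip
  v11 WRITE e 15 -> skip
  v12 WRITE d 45 -> skip
  v13 WRITE c 6 -> skip
  v14 WRITE c 27 -> skip
  v15 WRITE a 35 -> skip
  v16 WRITE a 48 -> skip
  v17 WRITE b 5 -> skip
  v18 WRITE f 12 -> drop (> snap)
  v19 WRITE f 17 -> drop (> snap)
  v20 WRITE e 35 -> skip
  v21 WRITE a 44 -> skip
  v22 WRITE c 38 -> skip
  v23 WRITE b 11 -> skip
  v24 WRITE d 26 -> skip
  v25 WRITE c 7 -> skip
  v26 WRITE a 12 -> skip
  v27 WRITE f 13 -> drop (> snap)
  v28 WRITE b 30 -> skip
Collected: [(2, 33), (3, 8)]

Answer: v2 33
v3 8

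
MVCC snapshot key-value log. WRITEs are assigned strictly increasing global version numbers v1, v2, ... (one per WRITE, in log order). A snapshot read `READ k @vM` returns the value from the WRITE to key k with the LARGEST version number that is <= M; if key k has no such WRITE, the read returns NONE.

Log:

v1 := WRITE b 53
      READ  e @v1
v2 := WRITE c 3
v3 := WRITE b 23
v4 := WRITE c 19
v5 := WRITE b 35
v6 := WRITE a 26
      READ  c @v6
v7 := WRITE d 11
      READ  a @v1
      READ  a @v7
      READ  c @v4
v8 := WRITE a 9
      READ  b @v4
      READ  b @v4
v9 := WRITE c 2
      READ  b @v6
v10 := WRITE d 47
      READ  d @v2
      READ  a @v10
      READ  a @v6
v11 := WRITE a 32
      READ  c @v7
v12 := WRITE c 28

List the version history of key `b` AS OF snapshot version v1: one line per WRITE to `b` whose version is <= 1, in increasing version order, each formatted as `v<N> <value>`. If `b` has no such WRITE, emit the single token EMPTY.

Scan writes for key=b with version <= 1:
  v1 WRITE b 53 -> keep
  v2 WRITE c 3 -> skip
  v3 WRITE b 23 -> drop (> snap)
  v4 WRITE c 19 -> skip
  v5 WRITE b 35 -> drop (> snap)
  v6 WRITE a 26 -> skip
  v7 WRITE d 11 -> skip
  v8 WRITE a 9 -> skip
  v9 WRITE c 2 -> skip
  v10 WRITE d 47 -> skip
  v11 WRITE a 32 -> skip
  v12 WRITE c 28 -> skip
Collected: [(1, 53)]

Answer: v1 53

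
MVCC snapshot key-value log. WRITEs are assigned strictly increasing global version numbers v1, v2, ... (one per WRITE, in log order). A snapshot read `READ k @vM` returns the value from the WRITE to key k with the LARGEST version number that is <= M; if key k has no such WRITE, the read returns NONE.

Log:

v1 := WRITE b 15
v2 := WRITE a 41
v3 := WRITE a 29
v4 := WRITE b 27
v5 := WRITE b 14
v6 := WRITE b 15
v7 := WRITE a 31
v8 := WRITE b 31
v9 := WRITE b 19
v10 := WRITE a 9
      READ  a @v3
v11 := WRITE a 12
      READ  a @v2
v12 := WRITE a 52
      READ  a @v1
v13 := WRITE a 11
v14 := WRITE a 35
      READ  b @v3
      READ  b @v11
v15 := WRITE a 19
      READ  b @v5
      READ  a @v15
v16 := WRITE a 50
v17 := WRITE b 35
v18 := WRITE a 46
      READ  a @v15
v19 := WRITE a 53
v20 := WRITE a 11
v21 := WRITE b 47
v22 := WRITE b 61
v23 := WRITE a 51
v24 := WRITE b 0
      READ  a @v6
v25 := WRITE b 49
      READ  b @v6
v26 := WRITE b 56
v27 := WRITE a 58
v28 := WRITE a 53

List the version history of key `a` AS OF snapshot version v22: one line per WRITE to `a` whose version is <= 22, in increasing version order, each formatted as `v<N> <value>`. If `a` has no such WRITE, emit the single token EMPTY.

Answer: v2 41
v3 29
v7 31
v10 9
v11 12
v12 52
v13 11
v14 35
v15 19
v16 50
v18 46
v19 53
v20 11

Derivation:
Scan writes for key=a with version <= 22:
  v1 WRITE b 15 -> skip
  v2 WRITE a 41 -> keep
  v3 WRITE a 29 -> keep
  v4 WRITE b 27 -> skip
  v5 WRITE b 14 -> skip
  v6 WRITE b 15 -> skip
  v7 WRITE a 31 -> keep
  v8 WRITE b 31 -> skip
  v9 WRITE b 19 -> skip
  v10 WRITE a 9 -> keep
  v11 WRITE a 12 -> keep
  v12 WRITE a 52 -> keep
  v13 WRITE a 11 -> keep
  v14 WRITE a 35 -> keep
  v15 WRITE a 19 -> keep
  v16 WRITE a 50 -> keep
  v17 WRITE b 35 -> skip
  v18 WRITE a 46 -> keep
  v19 WRITE a 53 -> keep
  v20 WRITE a 11 -> keep
  v21 WRITE b 47 -> skip
  v22 WRITE b 61 -> skip
  v23 WRITE a 51 -> drop (> snap)
  v24 WRITE b 0 -> skip
  v25 WRITE b 49 -> skip
  v26 WRITE b 56 -> skip
  v27 WRITE a 58 -> drop (> snap)
  v28 WRITE a 53 -> drop (> snap)
Collected: [(2, 41), (3, 29), (7, 31), (10, 9), (11, 12), (12, 52), (13, 11), (14, 35), (15, 19), (16, 50), (18, 46), (19, 53), (20, 11)]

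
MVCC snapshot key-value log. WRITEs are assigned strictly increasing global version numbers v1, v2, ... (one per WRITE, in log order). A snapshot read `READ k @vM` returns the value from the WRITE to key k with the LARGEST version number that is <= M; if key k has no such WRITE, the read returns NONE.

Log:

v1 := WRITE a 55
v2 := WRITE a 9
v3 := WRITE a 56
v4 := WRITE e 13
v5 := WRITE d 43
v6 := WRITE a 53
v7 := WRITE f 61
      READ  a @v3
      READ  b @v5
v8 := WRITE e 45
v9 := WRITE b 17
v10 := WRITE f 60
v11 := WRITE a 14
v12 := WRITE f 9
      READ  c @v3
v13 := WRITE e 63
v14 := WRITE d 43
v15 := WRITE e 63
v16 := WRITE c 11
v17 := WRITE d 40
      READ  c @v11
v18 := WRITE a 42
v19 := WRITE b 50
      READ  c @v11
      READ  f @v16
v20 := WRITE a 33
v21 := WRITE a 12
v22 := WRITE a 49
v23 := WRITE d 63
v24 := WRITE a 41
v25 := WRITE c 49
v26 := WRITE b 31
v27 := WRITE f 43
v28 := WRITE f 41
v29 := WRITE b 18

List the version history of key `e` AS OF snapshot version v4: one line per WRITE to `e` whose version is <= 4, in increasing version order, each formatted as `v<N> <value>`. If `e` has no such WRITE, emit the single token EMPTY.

Scan writes for key=e with version <= 4:
  v1 WRITE a 55 -> skip
  v2 WRITE a 9 -> skip
  v3 WRITE a 56 -> skip
  v4 WRITE e 13 -> keep
  v5 WRITE d 43 -> skip
  v6 WRITE a 53 -> skip
  v7 WRITE f 61 -> skip
  v8 WRITE e 45 -> drop (> snap)
  v9 WRITE b 17 -> skip
  v10 WRITE f 60 -> skip
  v11 WRITE a 14 -> skip
  v12 WRITE f 9 -> skip
  v13 WRITE e 63 -> drop (> snap)
  v14 WRITE d 43 -> skip
  v15 WRITE e 63 -> drop (> snap)
  v16 WRITE c 11 -> skip
  v17 WRITE d 40 -> skip
  v18 WRITE a 42 -> skip
  v19 WRITE b 50 -> skip
  v20 WRITE a 33 -> skip
  v21 WRITE a 12 -> skip
  v22 WRITE a 49 -> skip
  v23 WRITE d 63 -> skip
  v24 WRITE a 41 -> skip
  v25 WRITE c 49 -> skip
  v26 WRITE b 31 -> skip
  v27 WRITE f 43 -> skip
  v28 WRITE f 41 -> skip
  v29 WRITE b 18 -> skip
Collected: [(4, 13)]

Answer: v4 13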